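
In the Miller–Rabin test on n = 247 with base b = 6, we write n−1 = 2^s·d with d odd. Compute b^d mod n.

125

247 − 1 = 246 = 2^1 · 123, so d = 123.
6^1 ≡ 6 (mod 247)
6^2 ≡ 6^2 = 36 ≡ 36 (mod 247)
6^4 ≡ 36^2 = 1296 ≡ 61 (mod 247)
6^8 ≡ 61^2 = 3721 ≡ 16 (mod 247)
6^16 ≡ 16^2 = 256 ≡ 9 (mod 247)
6^32 ≡ 9^2 = 81 ≡ 81 (mod 247)
6^64 ≡ 81^2 = 6561 ≡ 139 (mod 247)
123 = 64 + 32 + 16 + 8 + 2 + 1 in binary powers of 2.
So 6^123 ≡ 139 · 81 · 9 · 16 · 36 · 6 ≡ 125 (mod 247).
Squaring chain: 125; never reaches −1, so base 6 is a Miller–Rabin witness that 247 is composite.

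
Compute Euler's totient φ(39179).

Factor: 39179 = 7 · 29 · 193.
φ(39179) = (7−1) · (29−1) · (193−1) = 6 · 28 · 192 = 32256.

32256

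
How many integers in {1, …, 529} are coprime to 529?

506

Factor: 529 = 23^2.
φ(529) = 23^1·(23−1) = 506.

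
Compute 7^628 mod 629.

293

7^1 ≡ 7 (mod 629)
7^2 ≡ 7^2 = 49 ≡ 49 (mod 629)
7^4 ≡ 49^2 = 2401 ≡ 514 (mod 629)
7^8 ≡ 514^2 = 264196 ≡ 16 (mod 629)
7^16 ≡ 16^2 = 256 ≡ 256 (mod 629)
7^32 ≡ 256^2 = 65536 ≡ 120 (mod 629)
7^64 ≡ 120^2 = 14400 ≡ 562 (mod 629)
7^128 ≡ 562^2 = 315844 ≡ 86 (mod 629)
7^256 ≡ 86^2 = 7396 ≡ 477 (mod 629)
7^512 ≡ 477^2 = 227529 ≡ 460 (mod 629)
628 = 512 + 64 + 32 + 16 + 4 in binary powers of 2.
So 7^628 ≡ 460 · 562 · 120 · 256 · 514 ≡ 293 (mod 629).
Since 293 ≠ 1, base 7 is a Fermat witness: 629 is composite.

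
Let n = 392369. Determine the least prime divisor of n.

19

392369 is odd.
Digit sum 32, not divisible by 3.
Ends in 9: not divisible by 5.
7: 392369 = 7·56052 + 5
11: 392369 = 11·35669 + 10
13: 392369 = 13·30182 + 3
17: 392369 = 17·23080 + 9
19: 392369 = 19·20651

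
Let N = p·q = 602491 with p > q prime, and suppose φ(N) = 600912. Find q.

φ(n) = (p−1)(q−1) = n − (p+q) + 1, so p + q = 602491 − 600912 + 1 = 1580.
p and q are the roots of t² − 1580t + 602491 = 0.
Discriminant: 1580² − 4·602491 = 2496400 − 2409964 = 86436; √86436 = 294.
q = (1580 − 294)/2 = 643, p = (1580 + 294)/2 = 937.
Check: 643 · 937 = 602491.

643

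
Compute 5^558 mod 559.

428

5^1 ≡ 5 (mod 559)
5^2 ≡ 5^2 = 25 ≡ 25 (mod 559)
5^4 ≡ 25^2 = 625 ≡ 66 (mod 559)
5^8 ≡ 66^2 = 4356 ≡ 443 (mod 559)
5^16 ≡ 443^2 = 196249 ≡ 40 (mod 559)
5^32 ≡ 40^2 = 1600 ≡ 482 (mod 559)
5^64 ≡ 482^2 = 232324 ≡ 339 (mod 559)
5^128 ≡ 339^2 = 114921 ≡ 326 (mod 559)
5^256 ≡ 326^2 = 106276 ≡ 66 (mod 559)
5^512 ≡ 66^2 = 4356 ≡ 443 (mod 559)
558 = 512 + 32 + 8 + 4 + 2 in binary powers of 2.
So 5^558 ≡ 443 · 482 · 443 · 66 · 25 ≡ 428 (mod 559).
Since 428 ≠ 1, base 5 is a Fermat witness: 559 is composite.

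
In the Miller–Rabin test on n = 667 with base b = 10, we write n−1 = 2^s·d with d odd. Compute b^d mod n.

172

667 − 1 = 666 = 2^1 · 333, so d = 333.
10^1 ≡ 10 (mod 667)
10^2 ≡ 10^2 = 100 ≡ 100 (mod 667)
10^4 ≡ 100^2 = 10000 ≡ 662 (mod 667)
10^8 ≡ 662^2 = 438244 ≡ 25 (mod 667)
10^16 ≡ 25^2 = 625 ≡ 625 (mod 667)
10^32 ≡ 625^2 = 390625 ≡ 430 (mod 667)
10^64 ≡ 430^2 = 184900 ≡ 141 (mod 667)
10^128 ≡ 141^2 = 19881 ≡ 538 (mod 667)
10^256 ≡ 538^2 = 289444 ≡ 633 (mod 667)
333 = 256 + 64 + 8 + 4 + 1 in binary powers of 2.
So 10^333 ≡ 633 · 141 · 25 · 662 · 10 ≡ 172 (mod 667).
Squaring chain: 172; never reaches −1, so base 10 is a Miller–Rabin witness that 667 is composite.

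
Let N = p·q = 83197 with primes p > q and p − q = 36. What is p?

307

Since p = q + 36, we have 83197 = q(q + 36), so q² + 36q − 83197 = 0.
Discriminant: 36² + 4·83197 = 1296 + 332788 = 334084; √334084 = 578.
q = (−36 + 578)/2 = 271, and p = q + 36 = 307.
Check: 271 · 307 = 83197.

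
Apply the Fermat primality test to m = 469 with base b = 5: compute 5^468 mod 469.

148

5^1 ≡ 5 (mod 469)
5^2 ≡ 5^2 = 25 ≡ 25 (mod 469)
5^4 ≡ 25^2 = 625 ≡ 156 (mod 469)
5^8 ≡ 156^2 = 24336 ≡ 417 (mod 469)
5^16 ≡ 417^2 = 173889 ≡ 359 (mod 469)
5^32 ≡ 359^2 = 128881 ≡ 375 (mod 469)
5^64 ≡ 375^2 = 140625 ≡ 394 (mod 469)
5^128 ≡ 394^2 = 155236 ≡ 466 (mod 469)
5^256 ≡ 466^2 = 217156 ≡ 9 (mod 469)
468 = 256 + 128 + 64 + 16 + 4 in binary powers of 2.
So 5^468 ≡ 9 · 466 · 394 · 359 · 156 ≡ 148 (mod 469).
Since 148 ≠ 1, base 5 is a Fermat witness: 469 is composite.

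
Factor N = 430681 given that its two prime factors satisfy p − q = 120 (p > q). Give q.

599

Since p = q + 120, we have 430681 = q(q + 120), so q² + 120q − 430681 = 0.
Discriminant: 120² + 4·430681 = 14400 + 1722724 = 1737124; √1737124 = 1318.
q = (−120 + 1318)/2 = 599, and p = q + 120 = 719.
Check: 599 · 719 = 430681.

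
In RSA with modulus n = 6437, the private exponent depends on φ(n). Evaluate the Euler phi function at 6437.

Factor: 6437 = 41 · 157.
φ(6437) = (41−1) · (157−1) = 40 · 156 = 6240.

6240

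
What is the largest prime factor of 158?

158 = 2 · 79
79 is prime.
So 158 = 2 · 79; the largest prime factor is 79.

79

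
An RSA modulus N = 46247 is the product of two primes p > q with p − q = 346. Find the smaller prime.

103

Since p = q + 346, we have 46247 = q(q + 346), so q² + 346q − 46247 = 0.
Discriminant: 346² + 4·46247 = 119716 + 184988 = 304704; √304704 = 552.
q = (−346 + 552)/2 = 103, and p = q + 346 = 449.
Check: 103 · 449 = 46247.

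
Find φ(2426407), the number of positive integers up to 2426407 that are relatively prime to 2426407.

Factor: 2426407 = 89 · 137 · 199.
φ(2426407) = (89−1) · (137−1) · (199−1) = 88 · 136 · 198 = 2369664.

2369664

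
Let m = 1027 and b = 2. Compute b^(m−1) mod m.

2^1 ≡ 2 (mod 1027)
2^2 ≡ 2^2 = 4 ≡ 4 (mod 1027)
2^4 ≡ 4^2 = 16 ≡ 16 (mod 1027)
2^8 ≡ 16^2 = 256 ≡ 256 (mod 1027)
2^16 ≡ 256^2 = 65536 ≡ 835 (mod 1027)
2^32 ≡ 835^2 = 697225 ≡ 919 (mod 1027)
2^64 ≡ 919^2 = 844561 ≡ 367 (mod 1027)
2^128 ≡ 367^2 = 134689 ≡ 152 (mod 1027)
2^256 ≡ 152^2 = 23104 ≡ 510 (mod 1027)
2^512 ≡ 510^2 = 260100 ≡ 269 (mod 1027)
2^1024 ≡ 269^2 = 72361 ≡ 471 (mod 1027)
1026 = 1024 + 2 in binary powers of 2.
So 2^1026 ≡ 471 · 4 ≡ 857 (mod 1027).
Since 857 ≠ 1, base 2 is a Fermat witness: 1027 is composite.

857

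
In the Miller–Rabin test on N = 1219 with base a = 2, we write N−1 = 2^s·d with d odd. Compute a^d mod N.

1219 − 1 = 1218 = 2^1 · 609, so d = 609.
2^1 ≡ 2 (mod 1219)
2^2 ≡ 2^2 = 4 ≡ 4 (mod 1219)
2^4 ≡ 4^2 = 16 ≡ 16 (mod 1219)
2^8 ≡ 16^2 = 256 ≡ 256 (mod 1219)
2^16 ≡ 256^2 = 65536 ≡ 929 (mod 1219)
2^32 ≡ 929^2 = 863041 ≡ 1208 (mod 1219)
2^64 ≡ 1208^2 = 1459264 ≡ 121 (mod 1219)
2^128 ≡ 121^2 = 14641 ≡ 13 (mod 1219)
2^256 ≡ 13^2 = 169 ≡ 169 (mod 1219)
2^512 ≡ 169^2 = 28561 ≡ 524 (mod 1219)
609 = 512 + 64 + 32 + 1 in binary powers of 2.
So 2^609 ≡ 524 · 121 · 1208 · 2 ≡ 867 (mod 1219).
Squaring chain: 867; never reaches −1, so base 2 is a Miller–Rabin witness that 1219 is composite.

867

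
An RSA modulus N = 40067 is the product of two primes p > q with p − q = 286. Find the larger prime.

Since p = q + 286, we have 40067 = q(q + 286), so q² + 286q − 40067 = 0.
Discriminant: 286² + 4·40067 = 81796 + 160268 = 242064; √242064 = 492.
q = (−286 + 492)/2 = 103, and p = q + 286 = 389.
Check: 103 · 389 = 40067.

389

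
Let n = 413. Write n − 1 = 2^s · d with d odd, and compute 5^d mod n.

19

413 − 1 = 412 = 2^2 · 103, so d = 103.
5^1 ≡ 5 (mod 413)
5^2 ≡ 5^2 = 25 ≡ 25 (mod 413)
5^4 ≡ 25^2 = 625 ≡ 212 (mod 413)
5^8 ≡ 212^2 = 44944 ≡ 340 (mod 413)
5^16 ≡ 340^2 = 115600 ≡ 373 (mod 413)
5^32 ≡ 373^2 = 139129 ≡ 361 (mod 413)
5^64 ≡ 361^2 = 130321 ≡ 226 (mod 413)
103 = 64 + 32 + 4 + 2 + 1 in binary powers of 2.
So 5^103 ≡ 226 · 361 · 212 · 25 · 5 ≡ 19 (mod 413).
Squaring chain: 19 → 361; never reaches −1, so base 5 is a Miller–Rabin witness that 413 is composite.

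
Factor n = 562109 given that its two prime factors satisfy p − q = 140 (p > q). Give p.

Since p = q + 140, we have 562109 = q(q + 140), so q² + 140q − 562109 = 0.
Discriminant: 140² + 4·562109 = 19600 + 2248436 = 2268036; √2268036 = 1506.
q = (−140 + 1506)/2 = 683, and p = q + 140 = 823.
Check: 683 · 823 = 562109.

823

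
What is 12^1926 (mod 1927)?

12^1 ≡ 12 (mod 1927)
12^2 ≡ 12^2 = 144 ≡ 144 (mod 1927)
12^4 ≡ 144^2 = 20736 ≡ 1466 (mod 1927)
12^8 ≡ 1466^2 = 2149156 ≡ 551 (mod 1927)
12^16 ≡ 551^2 = 303601 ≡ 1062 (mod 1927)
12^32 ≡ 1062^2 = 1127844 ≡ 549 (mod 1927)
12^64 ≡ 549^2 = 301401 ≡ 789 (mod 1927)
12^128 ≡ 789^2 = 622521 ≡ 100 (mod 1927)
12^256 ≡ 100^2 = 10000 ≡ 365 (mod 1927)
12^512 ≡ 365^2 = 133225 ≡ 262 (mod 1927)
12^1024 ≡ 262^2 = 68644 ≡ 1199 (mod 1927)
1926 = 1024 + 512 + 256 + 128 + 4 + 2 in binary powers of 2.
So 12^1926 ≡ 1199 · 262 · 365 · 100 · 1466 · 144 ≡ 1840 (mod 1927).
Since 1840 ≠ 1, base 12 is a Fermat witness: 1927 is composite.

1840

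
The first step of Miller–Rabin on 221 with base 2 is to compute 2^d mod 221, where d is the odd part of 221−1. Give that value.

221 − 1 = 220 = 2^2 · 55, so d = 55.
2^1 ≡ 2 (mod 221)
2^2 ≡ 2^2 = 4 ≡ 4 (mod 221)
2^4 ≡ 4^2 = 16 ≡ 16 (mod 221)
2^8 ≡ 16^2 = 256 ≡ 35 (mod 221)
2^16 ≡ 35^2 = 1225 ≡ 120 (mod 221)
2^32 ≡ 120^2 = 14400 ≡ 35 (mod 221)
55 = 32 + 16 + 4 + 2 + 1 in binary powers of 2.
So 2^55 ≡ 35 · 120 · 16 · 4 · 2 ≡ 128 (mod 221).
Squaring chain: 128 → 30; never reaches −1, so base 2 is a Miller–Rabin witness that 221 is composite.

128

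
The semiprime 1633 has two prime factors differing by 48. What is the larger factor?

Since p = q + 48, we have 1633 = q(q + 48), so q² + 48q − 1633 = 0.
Discriminant: 48² + 4·1633 = 2304 + 6532 = 8836; √8836 = 94.
q = (−48 + 94)/2 = 23, and p = q + 48 = 71.
Check: 23 · 71 = 1633.

71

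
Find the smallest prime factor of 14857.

83

14857 is odd.
Digit sum 25, not divisible by 3.
Ends in 7: not divisible by 5.
7: 14857 = 7·2122 + 3
11: 14857 = 11·1350 + 7
13: 14857 = 13·1142 + 11
17: 14857 = 17·873 + 16
19: 14857 = 19·781 + 18
23: 14857 = 23·645 + 22
29: 14857 = 29·512 + 9
31: 14857 = 31·479 + 8
37: 14857 = 37·401 + 20
41: 14857 = 41·362 + 15
43: 14857 = 43·345 + 22
47: 14857 = 47·316 + 5
53: 14857 = 53·280 + 17
59: 14857 = 59·251 + 48
61: 14857 = 61·243 + 34
67: 14857 = 67·221 + 50
71: 14857 = 71·209 + 18
73: 14857 = 73·203 + 38
79: 14857 = 79·188 + 5
83: 14857 = 83·179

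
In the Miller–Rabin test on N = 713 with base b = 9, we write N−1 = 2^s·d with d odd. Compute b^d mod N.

713 − 1 = 712 = 2^3 · 89, so d = 89.
9^1 ≡ 9 (mod 713)
9^2 ≡ 9^2 = 81 ≡ 81 (mod 713)
9^4 ≡ 81^2 = 6561 ≡ 144 (mod 713)
9^8 ≡ 144^2 = 20736 ≡ 59 (mod 713)
9^16 ≡ 59^2 = 3481 ≡ 629 (mod 713)
9^32 ≡ 629^2 = 395641 ≡ 639 (mod 713)
9^64 ≡ 639^2 = 408321 ≡ 485 (mod 713)
89 = 64 + 16 + 8 + 1 in binary powers of 2.
So 9^89 ≡ 485 · 629 · 59 · 9 ≡ 193 (mod 713).
Squaring chain: 193 → 173 → 696; never reaches −1, so base 9 is a Miller–Rabin witness that 713 is composite.

193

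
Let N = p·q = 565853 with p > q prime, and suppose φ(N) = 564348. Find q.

719

φ(n) = (p−1)(q−1) = n − (p+q) + 1, so p + q = 565853 − 564348 + 1 = 1506.
p and q are the roots of t² − 1506t + 565853 = 0.
Discriminant: 1506² − 4·565853 = 2268036 − 2263412 = 4624; √4624 = 68.
q = (1506 − 68)/2 = 719, p = (1506 + 68)/2 = 787.
Check: 719 · 787 = 565853.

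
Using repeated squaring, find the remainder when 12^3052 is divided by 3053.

12^1 ≡ 12 (mod 3053)
12^2 ≡ 12^2 = 144 ≡ 144 (mod 3053)
12^4 ≡ 144^2 = 20736 ≡ 2418 (mod 3053)
12^8 ≡ 2418^2 = 5846724 ≡ 229 (mod 3053)
12^16 ≡ 229^2 = 52441 ≡ 540 (mod 3053)
12^32 ≡ 540^2 = 291600 ≡ 1565 (mod 3053)
12^64 ≡ 1565^2 = 2449225 ≡ 719 (mod 3053)
12^128 ≡ 719^2 = 516961 ≡ 1004 (mod 3053)
12^256 ≡ 1004^2 = 1008016 ≡ 526 (mod 3053)
12^512 ≡ 526^2 = 276676 ≡ 1906 (mod 3053)
12^1024 ≡ 1906^2 = 3632836 ≡ 2819 (mod 3053)
12^2048 ≡ 2819^2 = 7946761 ≡ 2855 (mod 3053)
3052 = 2048 + 512 + 256 + 128 + 64 + 32 + 8 + 4 in binary powers of 2.
So 12^3052 ≡ 2855 · 1906 · 526 · 1004 · 719 · 1565 · 229 · 2418 ≡ 522 (mod 3053).
Since 522 ≠ 1, base 12 is a Fermat witness: 3053 is composite.

522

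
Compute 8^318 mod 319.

236

8^1 ≡ 8 (mod 319)
8^2 ≡ 8^2 = 64 ≡ 64 (mod 319)
8^4 ≡ 64^2 = 4096 ≡ 268 (mod 319)
8^8 ≡ 268^2 = 71824 ≡ 49 (mod 319)
8^16 ≡ 49^2 = 2401 ≡ 168 (mod 319)
8^32 ≡ 168^2 = 28224 ≡ 152 (mod 319)
8^64 ≡ 152^2 = 23104 ≡ 136 (mod 319)
8^128 ≡ 136^2 = 18496 ≡ 313 (mod 319)
8^256 ≡ 313^2 = 97969 ≡ 36 (mod 319)
318 = 256 + 32 + 16 + 8 + 4 + 2 in binary powers of 2.
So 8^318 ≡ 36 · 152 · 168 · 49 · 268 · 64 ≡ 236 (mod 319).
Since 236 ≠ 1, base 8 is a Fermat witness: 319 is composite.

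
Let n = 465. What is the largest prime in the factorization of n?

465 = 3 · 155
155 = 5 · 31
31 is prime.
So 465 = 3 · 5 · 31; the largest prime factor is 31.

31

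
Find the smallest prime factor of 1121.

19

1121 is odd.
Digit sum 5, not divisible by 3.
Ends in 1: not divisible by 5.
7: 1121 = 7·160 + 1
11: 1121 = 11·101 + 10
13: 1121 = 13·86 + 3
17: 1121 = 17·65 + 16
19: 1121 = 19·59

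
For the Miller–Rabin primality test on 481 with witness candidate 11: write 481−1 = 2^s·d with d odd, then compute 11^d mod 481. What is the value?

369

481 − 1 = 480 = 2^5 · 15, so d = 15.
11^1 ≡ 11 (mod 481)
11^2 ≡ 11^2 = 121 ≡ 121 (mod 481)
11^4 ≡ 121^2 = 14641 ≡ 211 (mod 481)
11^8 ≡ 211^2 = 44521 ≡ 269 (mod 481)
15 = 8 + 4 + 2 + 1 in binary powers of 2.
So 11^15 ≡ 269 · 211 · 121 · 11 ≡ 369 (mod 481).
Squaring chain: 369 → 38 → 1 → 1 → 1; never reaches −1, so base 11 is a Miller–Rabin witness that 481 is composite.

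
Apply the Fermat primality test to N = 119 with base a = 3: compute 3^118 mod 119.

3^1 ≡ 3 (mod 119)
3^2 ≡ 3^2 = 9 ≡ 9 (mod 119)
3^4 ≡ 9^2 = 81 ≡ 81 (mod 119)
3^8 ≡ 81^2 = 6561 ≡ 16 (mod 119)
3^16 ≡ 16^2 = 256 ≡ 18 (mod 119)
3^32 ≡ 18^2 = 324 ≡ 86 (mod 119)
3^64 ≡ 86^2 = 7396 ≡ 18 (mod 119)
118 = 64 + 32 + 16 + 4 + 2 in binary powers of 2.
So 3^118 ≡ 18 · 86 · 18 · 81 · 9 ≡ 32 (mod 119).
Since 32 ≠ 1, base 3 is a Fermat witness: 119 is composite.

32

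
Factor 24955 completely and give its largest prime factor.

31

24955 = 5 · 4991
4991 = 7 · 713
713 = 23 · 31
31 is prime.
So 24955 = 5 · 7 · 23 · 31; the largest prime factor is 31.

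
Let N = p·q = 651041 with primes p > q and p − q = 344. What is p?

Since p = q + 344, we have 651041 = q(q + 344), so q² + 344q − 651041 = 0.
Discriminant: 344² + 4·651041 = 118336 + 2604164 = 2722500; √2722500 = 1650.
q = (−344 + 1650)/2 = 653, and p = q + 344 = 997.
Check: 653 · 997 = 651041.

997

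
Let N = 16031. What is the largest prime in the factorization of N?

41

16031 = 17 · 943
943 = 23 · 41
41 is prime.
So 16031 = 17 · 23 · 41; the largest prime factor is 41.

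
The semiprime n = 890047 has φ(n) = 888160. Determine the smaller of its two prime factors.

φ(n) = (p−1)(q−1) = n − (p+q) + 1, so p + q = 890047 − 888160 + 1 = 1888.
p and q are the roots of t² − 1888t + 890047 = 0.
Discriminant: 1888² − 4·890047 = 3564544 − 3560188 = 4356; √4356 = 66.
q = (1888 − 66)/2 = 911, p = (1888 + 66)/2 = 977.
Check: 911 · 977 = 890047.

911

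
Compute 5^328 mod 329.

5^1 ≡ 5 (mod 329)
5^2 ≡ 5^2 = 25 ≡ 25 (mod 329)
5^4 ≡ 25^2 = 625 ≡ 296 (mod 329)
5^8 ≡ 296^2 = 87616 ≡ 102 (mod 329)
5^16 ≡ 102^2 = 10404 ≡ 205 (mod 329)
5^32 ≡ 205^2 = 42025 ≡ 242 (mod 329)
5^64 ≡ 242^2 = 58564 ≡ 2 (mod 329)
5^128 ≡ 2^2 = 4 ≡ 4 (mod 329)
5^256 ≡ 4^2 = 16 ≡ 16 (mod 329)
328 = 256 + 64 + 8 in binary powers of 2.
So 5^328 ≡ 16 · 2 · 102 ≡ 303 (mod 329).
Since 303 ≠ 1, base 5 is a Fermat witness: 329 is composite.

303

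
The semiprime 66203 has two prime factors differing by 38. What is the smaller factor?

239

Since p = q + 38, we have 66203 = q(q + 38), so q² + 38q − 66203 = 0.
Discriminant: 38² + 4·66203 = 1444 + 264812 = 266256; √266256 = 516.
q = (−38 + 516)/2 = 239, and p = q + 38 = 277.
Check: 239 · 277 = 66203.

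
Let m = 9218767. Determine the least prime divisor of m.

9218767 is odd.
Digit sum 40, not divisible by 3.
Ends in 7: not divisible by 5.
7: 9218767 = 7·1316966 + 5
11: 9218767 = 11·838069 + 8
13: 9218767 = 13·709135 + 12
17: 9218767 = 17·542280 + 7
19: 9218767 = 19·485198 + 5
23: 9218767 = 23·400815 + 22
29: 9218767 = 29·317888 + 15
31: 9218767 = 31·297379 + 18
37: 9218767 = 37·249155 + 32
41: 9218767 = 41·224847 + 40
43: 9218767 = 43·214389 + 40
47: 9218767 = 47·196143 + 46
53: 9218767 = 53·173939

53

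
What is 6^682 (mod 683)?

6^1 ≡ 6 (mod 683)
6^2 ≡ 6^2 = 36 ≡ 36 (mod 683)
6^4 ≡ 36^2 = 1296 ≡ 613 (mod 683)
6^8 ≡ 613^2 = 375769 ≡ 119 (mod 683)
6^16 ≡ 119^2 = 14161 ≡ 501 (mod 683)
6^32 ≡ 501^2 = 251001 ≡ 340 (mod 683)
6^64 ≡ 340^2 = 115600 ≡ 173 (mod 683)
6^128 ≡ 173^2 = 29929 ≡ 560 (mod 683)
6^256 ≡ 560^2 = 313600 ≡ 103 (mod 683)
6^512 ≡ 103^2 = 10609 ≡ 364 (mod 683)
682 = 512 + 128 + 32 + 8 + 2 in binary powers of 2.
So 6^682 ≡ 364 · 560 · 340 · 119 · 36 ≡ 1 (mod 683).
Since the result is 1, base 6 gives no evidence that 683 is composite.

1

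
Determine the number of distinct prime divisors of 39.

2

39 = 3 · 13
39 = 3 · 13, which has 2 distinct prime factors.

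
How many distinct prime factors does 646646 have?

6

646646 = 2 · 323323
323323 = 7 · 46189
46189 = 11 · 4199
4199 = 13 · 323
323 = 17 · 19
646646 = 2 · 7 · 11 · 13 · 17 · 19, which has 6 distinct prime factors.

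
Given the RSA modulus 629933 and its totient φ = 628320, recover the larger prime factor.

φ(n) = (p−1)(q−1) = n − (p+q) + 1, so p + q = 629933 − 628320 + 1 = 1614.
p and q are the roots of t² − 1614t + 629933 = 0.
Discriminant: 1614² − 4·629933 = 2604996 − 2519732 = 85264; √85264 = 292.
q = (1614 − 292)/2 = 661, p = (1614 + 292)/2 = 953.
Check: 661 · 953 = 629933.

953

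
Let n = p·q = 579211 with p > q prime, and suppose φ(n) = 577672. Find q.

653

φ(n) = (p−1)(q−1) = n − (p+q) + 1, so p + q = 579211 − 577672 + 1 = 1540.
p and q are the roots of t² − 1540t + 579211 = 0.
Discriminant: 1540² − 4·579211 = 2371600 − 2316844 = 54756; √54756 = 234.
q = (1540 − 234)/2 = 653, p = (1540 + 234)/2 = 887.
Check: 653 · 887 = 579211.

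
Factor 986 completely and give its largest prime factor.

986 = 2 · 493
493 = 17 · 29
29 is prime.
So 986 = 2 · 17 · 29; the largest prime factor is 29.

29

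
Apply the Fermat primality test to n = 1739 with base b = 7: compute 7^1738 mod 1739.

7^1 ≡ 7 (mod 1739)
7^2 ≡ 7^2 = 49 ≡ 49 (mod 1739)
7^4 ≡ 49^2 = 2401 ≡ 662 (mod 1739)
7^8 ≡ 662^2 = 438244 ≡ 16 (mod 1739)
7^16 ≡ 16^2 = 256 ≡ 256 (mod 1739)
7^32 ≡ 256^2 = 65536 ≡ 1193 (mod 1739)
7^64 ≡ 1193^2 = 1423249 ≡ 747 (mod 1739)
7^128 ≡ 747^2 = 558009 ≡ 1529 (mod 1739)
7^256 ≡ 1529^2 = 2337841 ≡ 625 (mod 1739)
7^512 ≡ 625^2 = 390625 ≡ 1089 (mod 1739)
7^1024 ≡ 1089^2 = 1185921 ≡ 1662 (mod 1739)
1738 = 1024 + 512 + 128 + 64 + 8 + 2 in binary powers of 2.
So 7^1738 ≡ 1662 · 1089 · 1529 · 747 · 16 · 49 ≡ 636 (mod 1739).
Since 636 ≠ 1, base 7 is a Fermat witness: 1739 is composite.

636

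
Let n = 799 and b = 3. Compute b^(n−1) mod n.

3^1 ≡ 3 (mod 799)
3^2 ≡ 3^2 = 9 ≡ 9 (mod 799)
3^4 ≡ 9^2 = 81 ≡ 81 (mod 799)
3^8 ≡ 81^2 = 6561 ≡ 169 (mod 799)
3^16 ≡ 169^2 = 28561 ≡ 596 (mod 799)
3^32 ≡ 596^2 = 355216 ≡ 460 (mod 799)
3^64 ≡ 460^2 = 211600 ≡ 664 (mod 799)
3^128 ≡ 664^2 = 440896 ≡ 647 (mod 799)
3^256 ≡ 647^2 = 418609 ≡ 732 (mod 799)
3^512 ≡ 732^2 = 535824 ≡ 494 (mod 799)
798 = 512 + 256 + 16 + 8 + 4 + 2 in binary powers of 2.
So 3^798 ≡ 494 · 732 · 596 · 169 · 81 · 9 ≡ 784 (mod 799).
Since 784 ≠ 1, base 3 is a Fermat witness: 799 is composite.

784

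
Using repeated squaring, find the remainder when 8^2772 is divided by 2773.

1941

8^1 ≡ 8 (mod 2773)
8^2 ≡ 8^2 = 64 ≡ 64 (mod 2773)
8^4 ≡ 64^2 = 4096 ≡ 1323 (mod 2773)
8^8 ≡ 1323^2 = 1750329 ≡ 566 (mod 2773)
8^16 ≡ 566^2 = 320356 ≡ 1461 (mod 2773)
8^32 ≡ 1461^2 = 2134521 ≡ 2084 (mod 2773)
8^64 ≡ 2084^2 = 4343056 ≡ 538 (mod 2773)
8^128 ≡ 538^2 = 289444 ≡ 1052 (mod 2773)
8^256 ≡ 1052^2 = 1106704 ≡ 277 (mod 2773)
8^512 ≡ 277^2 = 76729 ≡ 1858 (mod 2773)
8^1024 ≡ 1858^2 = 3452164 ≡ 2552 (mod 2773)
8^2048 ≡ 2552^2 = 6512704 ≡ 1700 (mod 2773)
2772 = 2048 + 512 + 128 + 64 + 16 + 4 in binary powers of 2.
So 8^2772 ≡ 1700 · 1858 · 1052 · 538 · 1461 · 1323 ≡ 1941 (mod 2773).
Since 1941 ≠ 1, base 8 is a Fermat witness: 2773 is composite.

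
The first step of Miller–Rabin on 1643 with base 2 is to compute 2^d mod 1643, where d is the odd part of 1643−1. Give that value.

622

1643 − 1 = 1642 = 2^1 · 821, so d = 821.
2^1 ≡ 2 (mod 1643)
2^2 ≡ 2^2 = 4 ≡ 4 (mod 1643)
2^4 ≡ 4^2 = 16 ≡ 16 (mod 1643)
2^8 ≡ 16^2 = 256 ≡ 256 (mod 1643)
2^16 ≡ 256^2 = 65536 ≡ 1459 (mod 1643)
2^32 ≡ 1459^2 = 2128681 ≡ 996 (mod 1643)
2^64 ≡ 996^2 = 992016 ≡ 1287 (mod 1643)
2^128 ≡ 1287^2 = 1656369 ≡ 225 (mod 1643)
2^256 ≡ 225^2 = 50625 ≡ 1335 (mod 1643)
2^512 ≡ 1335^2 = 1782225 ≡ 1213 (mod 1643)
821 = 512 + 256 + 32 + 16 + 4 + 1 in binary powers of 2.
So 2^821 ≡ 1213 · 1335 · 996 · 1459 · 16 · 2 ≡ 622 (mod 1643).
Squaring chain: 622; never reaches −1, so base 2 is a Miller–Rabin witness that 1643 is composite.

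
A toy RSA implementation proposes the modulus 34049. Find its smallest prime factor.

34049 is odd.
Digit sum 20, not divisible by 3.
Ends in 9: not divisible by 5.
7: 34049 = 7·4864 + 1
11: 34049 = 11·3095 + 4
13: 34049 = 13·2619 + 2
17: 34049 = 17·2002 + 15
19: 34049 = 19·1792 + 1
23: 34049 = 23·1480 + 9
29: 34049 = 29·1174 + 3
31: 34049 = 31·1098 + 11
37: 34049 = 37·920 + 9
41: 34049 = 41·830 + 19
43: 34049 = 43·791 + 36
47: 34049 = 47·724 + 21
53: 34049 = 53·642 + 23
59: 34049 = 59·577 + 6
61: 34049 = 61·558 + 11
67: 34049 = 67·508 + 13
71: 34049 = 71·479 + 40
73: 34049 = 73·466 + 31
79: 34049 = 79·431

79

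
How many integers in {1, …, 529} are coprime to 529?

Factor: 529 = 23^2.
φ(529) = 23^1·(23−1) = 506.

506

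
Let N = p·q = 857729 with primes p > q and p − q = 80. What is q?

Since p = q + 80, we have 857729 = q(q + 80), so q² + 80q − 857729 = 0.
Discriminant: 80² + 4·857729 = 6400 + 3430916 = 3437316; √3437316 = 1854.
q = (−80 + 1854)/2 = 887, and p = q + 80 = 967.
Check: 887 · 967 = 857729.

887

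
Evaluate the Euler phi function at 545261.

514800

Factor: 545261 = 23 · 151 · 157.
φ(545261) = (23−1) · (151−1) · (157−1) = 22 · 150 · 156 = 514800.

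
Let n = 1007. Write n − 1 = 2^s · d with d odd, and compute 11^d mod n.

216

1007 − 1 = 1006 = 2^1 · 503, so d = 503.
11^1 ≡ 11 (mod 1007)
11^2 ≡ 11^2 = 121 ≡ 121 (mod 1007)
11^4 ≡ 121^2 = 14641 ≡ 543 (mod 1007)
11^8 ≡ 543^2 = 294849 ≡ 805 (mod 1007)
11^16 ≡ 805^2 = 648025 ≡ 524 (mod 1007)
11^32 ≡ 524^2 = 274576 ≡ 672 (mod 1007)
11^64 ≡ 672^2 = 451584 ≡ 448 (mod 1007)
11^128 ≡ 448^2 = 200704 ≡ 311 (mod 1007)
11^256 ≡ 311^2 = 96721 ≡ 49 (mod 1007)
503 = 256 + 128 + 64 + 32 + 16 + 4 + 2 + 1 in binary powers of 2.
So 11^503 ≡ 49 · 311 · 448 · 672 · 524 · 543 · 121 · 11 ≡ 216 (mod 1007).
Squaring chain: 216; never reaches −1, so base 11 is a Miller–Rabin witness that 1007 is composite.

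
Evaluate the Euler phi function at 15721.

15444

Factor: 15721 = 79 · 199.
φ(15721) = (79−1) · (199−1) = 78 · 198 = 15444.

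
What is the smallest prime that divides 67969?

67969 is odd.
Digit sum 37, not divisible by 3.
Ends in 9: not divisible by 5.
7: 67969 = 7·9709 + 6
11: 67969 = 11·6179

11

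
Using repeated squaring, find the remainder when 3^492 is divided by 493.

3^1 ≡ 3 (mod 493)
3^2 ≡ 3^2 = 9 ≡ 9 (mod 493)
3^4 ≡ 9^2 = 81 ≡ 81 (mod 493)
3^8 ≡ 81^2 = 6561 ≡ 152 (mod 493)
3^16 ≡ 152^2 = 23104 ≡ 426 (mod 493)
3^32 ≡ 426^2 = 181476 ≡ 52 (mod 493)
3^64 ≡ 52^2 = 2704 ≡ 239 (mod 493)
3^128 ≡ 239^2 = 57121 ≡ 426 (mod 493)
3^256 ≡ 426^2 = 181476 ≡ 52 (mod 493)
492 = 256 + 128 + 64 + 32 + 8 + 4 in binary powers of 2.
So 3^492 ≡ 52 · 426 · 239 · 52 · 152 · 81 ≡ 310 (mod 493).
Since 310 ≠ 1, base 3 is a Fermat witness: 493 is composite.

310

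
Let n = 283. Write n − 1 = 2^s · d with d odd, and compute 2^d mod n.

283 − 1 = 282 = 2^1 · 141, so d = 141.
2^1 ≡ 2 (mod 283)
2^2 ≡ 2^2 = 4 ≡ 4 (mod 283)
2^4 ≡ 4^2 = 16 ≡ 16 (mod 283)
2^8 ≡ 16^2 = 256 ≡ 256 (mod 283)
2^16 ≡ 256^2 = 65536 ≡ 163 (mod 283)
2^32 ≡ 163^2 = 26569 ≡ 250 (mod 283)
2^64 ≡ 250^2 = 62500 ≡ 240 (mod 283)
2^128 ≡ 240^2 = 57600 ≡ 151 (mod 283)
141 = 128 + 8 + 4 + 1 in binary powers of 2.
So 2^141 ≡ 151 · 256 · 16 · 2 ≡ 282 (mod 283).
Since 2^d ≡ 282 (mod 283), base 2 does not prove 283 composite.

282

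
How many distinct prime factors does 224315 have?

224315 = 5 · 44863
44863 = 7 · 6409
6409 = 13 · 493
493 = 17 · 29
224315 = 5 · 7 · 13 · 17 · 29, which has 5 distinct prime factors.

5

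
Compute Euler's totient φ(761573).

731808

Factor: 761573 = 43 · 89 · 199.
φ(761573) = (43−1) · (89−1) · (199−1) = 42 · 88 · 198 = 731808.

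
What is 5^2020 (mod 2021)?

5^1 ≡ 5 (mod 2021)
5^2 ≡ 5^2 = 25 ≡ 25 (mod 2021)
5^4 ≡ 25^2 = 625 ≡ 625 (mod 2021)
5^8 ≡ 625^2 = 390625 ≡ 572 (mod 2021)
5^16 ≡ 572^2 = 327184 ≡ 1803 (mod 2021)
5^32 ≡ 1803^2 = 3250809 ≡ 1041 (mod 2021)
5^64 ≡ 1041^2 = 1083681 ≡ 425 (mod 2021)
5^128 ≡ 425^2 = 180625 ≡ 756 (mod 2021)
5^256 ≡ 756^2 = 571536 ≡ 1614 (mod 2021)
5^512 ≡ 1614^2 = 2604996 ≡ 1948 (mod 2021)
5^1024 ≡ 1948^2 = 3794704 ≡ 1287 (mod 2021)
2020 = 1024 + 512 + 256 + 128 + 64 + 32 + 4 in binary powers of 2.
So 5^2020 ≡ 1287 · 1948 · 1614 · 756 · 425 · 1041 · 625 ≡ 883 (mod 2021).
Since 883 ≠ 1, base 5 is a Fermat witness: 2021 is composite.

883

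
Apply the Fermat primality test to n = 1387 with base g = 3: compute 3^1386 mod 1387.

3^1 ≡ 3 (mod 1387)
3^2 ≡ 3^2 = 9 ≡ 9 (mod 1387)
3^4 ≡ 9^2 = 81 ≡ 81 (mod 1387)
3^8 ≡ 81^2 = 6561 ≡ 1013 (mod 1387)
3^16 ≡ 1013^2 = 1026169 ≡ 1176 (mod 1387)
3^32 ≡ 1176^2 = 1382976 ≡ 137 (mod 1387)
3^64 ≡ 137^2 = 18769 ≡ 738 (mod 1387)
3^128 ≡ 738^2 = 544644 ≡ 940 (mod 1387)
3^256 ≡ 940^2 = 883600 ≡ 81 (mod 1387)
3^512 ≡ 81^2 = 6561 ≡ 1013 (mod 1387)
3^1024 ≡ 1013^2 = 1026169 ≡ 1176 (mod 1387)
1386 = 1024 + 256 + 64 + 32 + 8 + 2 in binary powers of 2.
So 3^1386 ≡ 1176 · 81 · 738 · 137 · 1013 · 9 ≡ 875 (mod 1387).
Since 875 ≠ 1, base 3 is a Fermat witness: 1387 is composite.

875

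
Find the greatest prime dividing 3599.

3599 = 59 · 61
61 is prime.
So 3599 = 59 · 61; the largest prime factor is 61.

61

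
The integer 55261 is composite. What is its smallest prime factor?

55261 is odd.
Digit sum 19, not divisible by 3.
Ends in 1: not divisible by 5.
7: 55261 = 7·7894 + 3
11: 55261 = 11·5023 + 8
13: 55261 = 13·4250 + 11
17: 55261 = 17·3250 + 11
19: 55261 = 19·2908 + 9
23: 55261 = 23·2402 + 15
29: 55261 = 29·1905 + 16
31: 55261 = 31·1782 + 19
37: 55261 = 37·1493 + 20
41: 55261 = 41·1347 + 34
43: 55261 = 43·1285 + 6
47: 55261 = 47·1175 + 36
53: 55261 = 53·1042 + 35
59: 55261 = 59·936 + 37
61: 55261 = 61·905 + 56
67: 55261 = 67·824 + 53
71: 55261 = 71·778 + 23
73: 55261 = 73·757

73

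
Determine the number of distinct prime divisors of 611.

2

611 = 13 · 47
611 = 13 · 47, which has 2 distinct prime factors.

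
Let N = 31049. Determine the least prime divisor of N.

61

31049 is odd.
Digit sum 17, not divisible by 3.
Ends in 9: not divisible by 5.
7: 31049 = 7·4435 + 4
11: 31049 = 11·2822 + 7
13: 31049 = 13·2388 + 5
17: 31049 = 17·1826 + 7
19: 31049 = 19·1634 + 3
23: 31049 = 23·1349 + 22
29: 31049 = 29·1070 + 19
31: 31049 = 31·1001 + 18
37: 31049 = 37·839 + 6
41: 31049 = 41·757 + 12
43: 31049 = 43·722 + 3
47: 31049 = 47·660 + 29
53: 31049 = 53·585 + 44
59: 31049 = 59·526 + 15
61: 31049 = 61·509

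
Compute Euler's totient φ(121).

110

Factor: 121 = 11^2.
φ(121) = 11^1·(11−1) = 110.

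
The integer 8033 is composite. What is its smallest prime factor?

29

8033 is odd.
Digit sum 14, not divisible by 3.
Ends in 3: not divisible by 5.
7: 8033 = 7·1147 + 4
11: 8033 = 11·730 + 3
13: 8033 = 13·617 + 12
17: 8033 = 17·472 + 9
19: 8033 = 19·422 + 15
23: 8033 = 23·349 + 6
29: 8033 = 29·277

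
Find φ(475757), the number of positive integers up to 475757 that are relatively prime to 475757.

Factor: 475757 = 31 · 103 · 149.
φ(475757) = (31−1) · (103−1) · (149−1) = 30 · 102 · 148 = 452880.

452880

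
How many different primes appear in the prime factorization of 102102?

6

102102 = 2 · 51051
51051 = 3 · 17017
17017 = 7 · 2431
2431 = 11 · 221
221 = 13 · 17
102102 = 2 · 3 · 7 · 11 · 13 · 17, which has 6 distinct prime factors.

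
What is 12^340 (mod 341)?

12^1 ≡ 12 (mod 341)
12^2 ≡ 12^2 = 144 ≡ 144 (mod 341)
12^4 ≡ 144^2 = 20736 ≡ 276 (mod 341)
12^8 ≡ 276^2 = 76176 ≡ 133 (mod 341)
12^16 ≡ 133^2 = 17689 ≡ 298 (mod 341)
12^32 ≡ 298^2 = 88804 ≡ 144 (mod 341)
12^64 ≡ 144^2 = 20736 ≡ 276 (mod 341)
12^128 ≡ 276^2 = 76176 ≡ 133 (mod 341)
12^256 ≡ 133^2 = 17689 ≡ 298 (mod 341)
340 = 256 + 64 + 16 + 4 in binary powers of 2.
So 12^340 ≡ 298 · 276 · 298 · 276 ≡ 56 (mod 341).
Since 56 ≠ 1, base 12 is a Fermat witness: 341 is composite.

56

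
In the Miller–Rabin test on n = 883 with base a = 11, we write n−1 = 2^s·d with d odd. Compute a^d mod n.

883 − 1 = 882 = 2^1 · 441, so d = 441.
11^1 ≡ 11 (mod 883)
11^2 ≡ 11^2 = 121 ≡ 121 (mod 883)
11^4 ≡ 121^2 = 14641 ≡ 513 (mod 883)
11^8 ≡ 513^2 = 263169 ≡ 35 (mod 883)
11^16 ≡ 35^2 = 1225 ≡ 342 (mod 883)
11^32 ≡ 342^2 = 116964 ≡ 408 (mod 883)
11^64 ≡ 408^2 = 166464 ≡ 460 (mod 883)
11^128 ≡ 460^2 = 211600 ≡ 563 (mod 883)
11^256 ≡ 563^2 = 316969 ≡ 855 (mod 883)
441 = 256 + 128 + 32 + 16 + 8 + 1 in binary powers of 2.
So 11^441 ≡ 855 · 563 · 408 · 342 · 35 · 11 ≡ 882 (mod 883).
Since 11^d ≡ 882 (mod 883), base 11 does not prove 883 composite.

882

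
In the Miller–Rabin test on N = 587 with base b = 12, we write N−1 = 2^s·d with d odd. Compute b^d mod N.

1

587 − 1 = 586 = 2^1 · 293, so d = 293.
12^1 ≡ 12 (mod 587)
12^2 ≡ 12^2 = 144 ≡ 144 (mod 587)
12^4 ≡ 144^2 = 20736 ≡ 191 (mod 587)
12^8 ≡ 191^2 = 36481 ≡ 87 (mod 587)
12^16 ≡ 87^2 = 7569 ≡ 525 (mod 587)
12^32 ≡ 525^2 = 275625 ≡ 322 (mod 587)
12^64 ≡ 322^2 = 103684 ≡ 372 (mod 587)
12^128 ≡ 372^2 = 138384 ≡ 439 (mod 587)
12^256 ≡ 439^2 = 192721 ≡ 185 (mod 587)
293 = 256 + 32 + 4 + 1 in binary powers of 2.
So 12^293 ≡ 185 · 322 · 191 · 12 ≡ 1 (mod 587).
Since 12^d ≡ 1 (mod 587), base 12 does not prove 587 composite.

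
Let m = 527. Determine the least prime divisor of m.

527 is odd.
Digit sum 14, not divisible by 3.
Ends in 7: not divisible by 5.
7: 527 = 7·75 + 2
11: 527 = 11·47 + 10
13: 527 = 13·40 + 7
17: 527 = 17·31

17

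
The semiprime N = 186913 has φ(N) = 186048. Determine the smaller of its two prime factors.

φ(n) = (p−1)(q−1) = n − (p+q) + 1, so p + q = 186913 − 186048 + 1 = 866.
p and q are the roots of t² − 866t + 186913 = 0.
Discriminant: 866² − 4·186913 = 749956 − 747652 = 2304; √2304 = 48.
q = (866 − 48)/2 = 409, p = (866 + 48)/2 = 457.
Check: 409 · 457 = 186913.

409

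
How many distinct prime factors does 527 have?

2

527 = 17 · 31
527 = 17 · 31, which has 2 distinct prime factors.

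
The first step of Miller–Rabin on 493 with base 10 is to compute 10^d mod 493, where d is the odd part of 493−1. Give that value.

493 − 1 = 492 = 2^2 · 123, so d = 123.
10^1 ≡ 10 (mod 493)
10^2 ≡ 10^2 = 100 ≡ 100 (mod 493)
10^4 ≡ 100^2 = 10000 ≡ 140 (mod 493)
10^8 ≡ 140^2 = 19600 ≡ 373 (mod 493)
10^16 ≡ 373^2 = 139129 ≡ 103 (mod 493)
10^32 ≡ 103^2 = 10609 ≡ 256 (mod 493)
10^64 ≡ 256^2 = 65536 ≡ 460 (mod 493)
123 = 64 + 32 + 16 + 8 + 2 + 1 in binary powers of 2.
So 10^123 ≡ 460 · 256 · 103 · 373 · 100 · 10 ≡ 292 (mod 493).
Squaring chain: 292 → 468; never reaches −1, so base 10 is a Miller–Rabin witness that 493 is composite.

292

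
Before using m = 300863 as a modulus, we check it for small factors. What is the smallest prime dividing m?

300863 is odd.
Digit sum 20, not divisible by 3.
Ends in 3: not divisible by 5.
7: 300863 = 7·42980 + 3
11: 300863 = 11·27351 + 2
13: 300863 = 13·23143 + 4
17: 300863 = 17·17697 + 14
19: 300863 = 19·15834 + 17
23: 300863 = 23·13081

23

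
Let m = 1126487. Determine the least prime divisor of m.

59

1126487 is odd.
Digit sum 29, not divisible by 3.
Ends in 7: not divisible by 5.
7: 1126487 = 7·160926 + 5
11: 1126487 = 11·102407 + 10
13: 1126487 = 13·86652 + 11
17: 1126487 = 17·66263 + 16
19: 1126487 = 19·59288 + 15
23: 1126487 = 23·48977 + 16
29: 1126487 = 29·38844 + 11
31: 1126487 = 31·36338 + 9
37: 1126487 = 37·30445 + 22
41: 1126487 = 41·27475 + 12
43: 1126487 = 43·26197 + 16
47: 1126487 = 47·23967 + 38
53: 1126487 = 53·21254 + 25
59: 1126487 = 59·19093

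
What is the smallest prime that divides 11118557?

11118557 is odd.
Digit sum 29, not divisible by 3.
Ends in 7: not divisible by 5.
7: 11118557 = 7·1588365 + 2
11: 11118557 = 11·1010777 + 10
13: 11118557 = 13·855273 + 8
17: 11118557 = 17·654032 + 13
19: 11118557 = 19·585187 + 4
23: 11118557 = 23·483415 + 12
29: 11118557 = 29·383398 + 15
31: 11118557 = 31·358663 + 4
37: 11118557 = 37·300501 + 20
41: 11118557 = 41·271184 + 13
43: 11118557 = 43·258571 + 4
47: 11118557 = 47·236565 + 2
53: 11118557 = 53·209784 + 5
59: 11118557 = 59·188450 + 7
61: 11118557 = 61·182271 + 26
67: 11118557 = 67·165948 + 41
71: 11118557 = 71·156599 + 28
73: 11118557 = 73·152309

73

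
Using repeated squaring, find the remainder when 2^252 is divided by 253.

81

2^1 ≡ 2 (mod 253)
2^2 ≡ 2^2 = 4 ≡ 4 (mod 253)
2^4 ≡ 4^2 = 16 ≡ 16 (mod 253)
2^8 ≡ 16^2 = 256 ≡ 3 (mod 253)
2^16 ≡ 3^2 = 9 ≡ 9 (mod 253)
2^32 ≡ 9^2 = 81 ≡ 81 (mod 253)
2^64 ≡ 81^2 = 6561 ≡ 236 (mod 253)
2^128 ≡ 236^2 = 55696 ≡ 36 (mod 253)
252 = 128 + 64 + 32 + 16 + 8 + 4 in binary powers of 2.
So 2^252 ≡ 36 · 236 · 81 · 9 · 3 · 16 ≡ 81 (mod 253).
Since 81 ≠ 1, base 2 is a Fermat witness: 253 is composite.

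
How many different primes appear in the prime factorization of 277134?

277134 = 2 · 138567
138567 = 3 · 46189
46189 = 11 · 4199
4199 = 13 · 323
323 = 17 · 19
277134 = 2 · 3 · 11 · 13 · 17 · 19, which has 6 distinct prime factors.

6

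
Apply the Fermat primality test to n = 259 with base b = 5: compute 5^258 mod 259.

85

5^1 ≡ 5 (mod 259)
5^2 ≡ 5^2 = 25 ≡ 25 (mod 259)
5^4 ≡ 25^2 = 625 ≡ 107 (mod 259)
5^8 ≡ 107^2 = 11449 ≡ 53 (mod 259)
5^16 ≡ 53^2 = 2809 ≡ 219 (mod 259)
5^32 ≡ 219^2 = 47961 ≡ 46 (mod 259)
5^64 ≡ 46^2 = 2116 ≡ 44 (mod 259)
5^128 ≡ 44^2 = 1936 ≡ 123 (mod 259)
5^256 ≡ 123^2 = 15129 ≡ 107 (mod 259)
258 = 256 + 2 in binary powers of 2.
So 5^258 ≡ 107 · 25 ≡ 85 (mod 259).
Since 85 ≠ 1, base 5 is a Fermat witness: 259 is composite.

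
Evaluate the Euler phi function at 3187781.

3117312

Factor: 3187781 = 83 · 193 · 199.
φ(3187781) = (83−1) · (193−1) · (199−1) = 82 · 192 · 198 = 3117312.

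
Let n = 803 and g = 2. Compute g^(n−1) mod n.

2^1 ≡ 2 (mod 803)
2^2 ≡ 2^2 = 4 ≡ 4 (mod 803)
2^4 ≡ 4^2 = 16 ≡ 16 (mod 803)
2^8 ≡ 16^2 = 256 ≡ 256 (mod 803)
2^16 ≡ 256^2 = 65536 ≡ 493 (mod 803)
2^32 ≡ 493^2 = 243049 ≡ 543 (mod 803)
2^64 ≡ 543^2 = 294849 ≡ 148 (mod 803)
2^128 ≡ 148^2 = 21904 ≡ 223 (mod 803)
2^256 ≡ 223^2 = 49729 ≡ 746 (mod 803)
2^512 ≡ 746^2 = 556516 ≡ 37 (mod 803)
802 = 512 + 256 + 32 + 2 in binary powers of 2.
So 2^802 ≡ 37 · 746 · 543 · 4 ≡ 367 (mod 803).
Since 367 ≠ 1, base 2 is a Fermat witness: 803 is composite.

367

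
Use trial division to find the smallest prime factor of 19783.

73

19783 is odd.
Digit sum 28, not divisible by 3.
Ends in 3: not divisible by 5.
7: 19783 = 7·2826 + 1
11: 19783 = 11·1798 + 5
13: 19783 = 13·1521 + 10
17: 19783 = 17·1163 + 12
19: 19783 = 19·1041 + 4
23: 19783 = 23·860 + 3
29: 19783 = 29·682 + 5
31: 19783 = 31·638 + 5
37: 19783 = 37·534 + 25
41: 19783 = 41·482 + 21
43: 19783 = 43·460 + 3
47: 19783 = 47·420 + 43
53: 19783 = 53·373 + 14
59: 19783 = 59·335 + 18
61: 19783 = 61·324 + 19
67: 19783 = 67·295 + 18
71: 19783 = 71·278 + 45
73: 19783 = 73·271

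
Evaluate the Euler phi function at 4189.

Factor: 4189 = 59 · 71.
φ(4189) = (59−1) · (71−1) = 58 · 70 = 4060.

4060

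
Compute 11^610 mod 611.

11^1 ≡ 11 (mod 611)
11^2 ≡ 11^2 = 121 ≡ 121 (mod 611)
11^4 ≡ 121^2 = 14641 ≡ 588 (mod 611)
11^8 ≡ 588^2 = 345744 ≡ 529 (mod 611)
11^16 ≡ 529^2 = 279841 ≡ 3 (mod 611)
11^32 ≡ 3^2 = 9 ≡ 9 (mod 611)
11^64 ≡ 9^2 = 81 ≡ 81 (mod 611)
11^128 ≡ 81^2 = 6561 ≡ 451 (mod 611)
11^256 ≡ 451^2 = 203401 ≡ 549 (mod 611)
11^512 ≡ 549^2 = 301401 ≡ 178 (mod 611)
610 = 512 + 64 + 32 + 2 in binary powers of 2.
So 11^610 ≡ 178 · 81 · 9 · 121 ≡ 335 (mod 611).
Since 335 ≠ 1, base 11 is a Fermat witness: 611 is composite.

335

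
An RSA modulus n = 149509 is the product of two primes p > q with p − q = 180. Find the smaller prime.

Since p = q + 180, we have 149509 = q(q + 180), so q² + 180q − 149509 = 0.
Discriminant: 180² + 4·149509 = 32400 + 598036 = 630436; √630436 = 794.
q = (−180 + 794)/2 = 307, and p = q + 180 = 487.
Check: 307 · 487 = 149509.

307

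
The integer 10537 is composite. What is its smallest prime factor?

41

10537 is odd.
Digit sum 16, not divisible by 3.
Ends in 7: not divisible by 5.
7: 10537 = 7·1505 + 2
11: 10537 = 11·957 + 10
13: 10537 = 13·810 + 7
17: 10537 = 17·619 + 14
19: 10537 = 19·554 + 11
23: 10537 = 23·458 + 3
29: 10537 = 29·363 + 10
31: 10537 = 31·339 + 28
37: 10537 = 37·284 + 29
41: 10537 = 41·257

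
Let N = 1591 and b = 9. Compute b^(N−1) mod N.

9^1 ≡ 9 (mod 1591)
9^2 ≡ 9^2 = 81 ≡ 81 (mod 1591)
9^4 ≡ 81^2 = 6561 ≡ 197 (mod 1591)
9^8 ≡ 197^2 = 38809 ≡ 625 (mod 1591)
9^16 ≡ 625^2 = 390625 ≡ 830 (mod 1591)
9^32 ≡ 830^2 = 688900 ≡ 1588 (mod 1591)
9^64 ≡ 1588^2 = 2521744 ≡ 9 (mod 1591)
9^128 ≡ 9^2 = 81 ≡ 81 (mod 1591)
9^256 ≡ 81^2 = 6561 ≡ 197 (mod 1591)
9^512 ≡ 197^2 = 38809 ≡ 625 (mod 1591)
9^1024 ≡ 625^2 = 390625 ≡ 830 (mod 1591)
1590 = 1024 + 512 + 32 + 16 + 4 + 2 in binary powers of 2.
So 9^1590 ≡ 830 · 625 · 1588 · 830 · 197 · 81 ≡ 269 (mod 1591).
Since 269 ≠ 1, base 9 is a Fermat witness: 1591 is composite.

269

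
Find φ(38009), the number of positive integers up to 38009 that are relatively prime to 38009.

Factor: 38009 = 191 · 199.
φ(38009) = (191−1) · (199−1) = 190 · 198 = 37620.

37620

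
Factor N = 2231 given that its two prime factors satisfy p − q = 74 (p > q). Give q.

Since p = q + 74, we have 2231 = q(q + 74), so q² + 74q − 2231 = 0.
Discriminant: 74² + 4·2231 = 5476 + 8924 = 14400; √14400 = 120.
q = (−74 + 120)/2 = 23, and p = q + 74 = 97.
Check: 23 · 97 = 2231.

23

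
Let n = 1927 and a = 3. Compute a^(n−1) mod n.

237

3^1 ≡ 3 (mod 1927)
3^2 ≡ 3^2 = 9 ≡ 9 (mod 1927)
3^4 ≡ 9^2 = 81 ≡ 81 (mod 1927)
3^8 ≡ 81^2 = 6561 ≡ 780 (mod 1927)
3^16 ≡ 780^2 = 608400 ≡ 1395 (mod 1927)
3^32 ≡ 1395^2 = 1946025 ≡ 1682 (mod 1927)
3^64 ≡ 1682^2 = 2829124 ≡ 288 (mod 1927)
3^128 ≡ 288^2 = 82944 ≡ 83 (mod 1927)
3^256 ≡ 83^2 = 6889 ≡ 1108 (mod 1927)
3^512 ≡ 1108^2 = 1227664 ≡ 165 (mod 1927)
3^1024 ≡ 165^2 = 27225 ≡ 247 (mod 1927)
1926 = 1024 + 512 + 256 + 128 + 4 + 2 in binary powers of 2.
So 3^1926 ≡ 247 · 165 · 1108 · 83 · 81 · 9 ≡ 237 (mod 1927).
Since 237 ≠ 1, base 3 is a Fermat witness: 1927 is composite.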